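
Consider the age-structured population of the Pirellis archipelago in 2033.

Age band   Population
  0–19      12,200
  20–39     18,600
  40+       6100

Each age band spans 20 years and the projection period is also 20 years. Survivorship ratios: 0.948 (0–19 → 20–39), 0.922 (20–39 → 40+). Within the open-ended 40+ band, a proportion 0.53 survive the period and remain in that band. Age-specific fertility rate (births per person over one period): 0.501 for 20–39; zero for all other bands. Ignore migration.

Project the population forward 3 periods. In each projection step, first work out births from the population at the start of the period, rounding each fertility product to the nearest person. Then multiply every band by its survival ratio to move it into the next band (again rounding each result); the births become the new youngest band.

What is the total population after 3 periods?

29442

Let group 1 be 0–19 through group 3 = 40+.
— Period 1 —
Births: 18600 * 0.501 = 9319
Group 2: 12200 * 0.948 = 11566
Group 3: 18600 * 0.922 + 6100 * 0.53 = 17149 + 3233 = 20382
End of period: [9319, 11566, 20382]
— Period 2 —
Births: 11566 * 0.501 = 5795
Group 2: 9319 * 0.948 = 8834
Group 3: 11566 * 0.922 + 20382 * 0.53 = 10664 + 10802 = 21466
End of period: [5795, 8834, 21466]
— Period 3 —
Births: 8834 * 0.501 = 4426
Group 2: 5795 * 0.948 = 5494
Group 3: 8834 * 0.922 + 21466 * 0.53 = 8145 + 11377 = 19522
End of period: [4426, 5494, 19522]
Total after period 3: 4426 + 5494 + 19522 = 29442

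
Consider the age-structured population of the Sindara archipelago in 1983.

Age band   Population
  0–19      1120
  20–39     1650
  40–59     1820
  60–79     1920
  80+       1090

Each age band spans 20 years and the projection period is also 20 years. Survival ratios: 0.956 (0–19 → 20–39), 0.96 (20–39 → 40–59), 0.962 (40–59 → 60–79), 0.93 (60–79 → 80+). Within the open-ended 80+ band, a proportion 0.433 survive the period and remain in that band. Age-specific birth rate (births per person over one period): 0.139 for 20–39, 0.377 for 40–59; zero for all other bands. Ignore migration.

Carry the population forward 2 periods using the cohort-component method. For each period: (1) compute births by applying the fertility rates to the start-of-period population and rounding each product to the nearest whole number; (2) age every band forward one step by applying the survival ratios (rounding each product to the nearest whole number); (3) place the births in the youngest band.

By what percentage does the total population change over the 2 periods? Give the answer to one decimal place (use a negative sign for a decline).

-10.8

Let group 1 be 0–19 through group 5 = 80+.
Period 1.
Births: 1650 × 0.139 = 229, 1820 × 0.377 = 686 → 915
Group 2: 1120 × 0.956 = 1071
Group 3: 1650 × 0.96 = 1584
Group 4: 1820 × 0.962 = 1751
Group 5: 1920 × 0.93 + 1090 × 0.433 = 1786 + 472 = 2258
Giving 915 / 1071 / 1584 / 1751 / 2258.
Period 2.
Births: 1071 × 0.139 = 149, 1584 × 0.377 = 597 → 746
Group 2: 915 × 0.956 = 875
Group 3: 1071 × 0.96 = 1028
Group 4: 1584 × 0.962 = 1524
Group 5: 1751 × 0.93 + 2258 × 0.433 = 1628 + 978 = 2606
Giving 746 / 875 / 1028 / 1524 / 2606.
Total: 7600 → 6779; change = -821; percentage change = -10.8%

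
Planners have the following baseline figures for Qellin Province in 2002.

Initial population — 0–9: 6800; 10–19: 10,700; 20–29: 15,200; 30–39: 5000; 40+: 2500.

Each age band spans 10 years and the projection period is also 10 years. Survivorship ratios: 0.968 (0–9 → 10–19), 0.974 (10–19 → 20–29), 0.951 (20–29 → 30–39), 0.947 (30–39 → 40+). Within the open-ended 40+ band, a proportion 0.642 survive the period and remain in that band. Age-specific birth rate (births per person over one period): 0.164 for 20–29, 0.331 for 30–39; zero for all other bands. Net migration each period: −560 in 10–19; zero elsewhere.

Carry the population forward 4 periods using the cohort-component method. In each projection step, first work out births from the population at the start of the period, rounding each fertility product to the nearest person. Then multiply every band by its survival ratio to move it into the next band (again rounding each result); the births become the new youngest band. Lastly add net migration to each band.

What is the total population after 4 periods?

Numbering the bands 1..5 from youngest to oldest:
— Period 1 —
Births: 15200 × 0.164 = 2493 ; 5000 × 0.331 = 1655 → total 4148
Band 2: 6800 × 0.968 = 6582
Band 3: 10700 × 0.974 = 10422
Band 4: 15200 × 0.951 = 14455
Band 5: 5000 × 0.947 + 2500 × 0.642 = 4735 + 1605 = 6340
Net migration: Band 2 − 560 → 6022
→ [4148, 6022, 10422, 14455, 6340]
— Period 2 —
Births: 10422 × 0.164 = 1709 ; 14455 × 0.331 = 4785 → total 6494
Band 2: 4148 × 0.968 = 4015
Band 3: 6022 × 0.974 = 5865
Band 4: 10422 × 0.951 = 9911
Band 5: 14455 × 0.947 + 6340 × 0.642 = 13689 + 4070 = 17759
Net migration: Band 2 − 560 → 3455
→ [6494, 3455, 5865, 9911, 17759]
— Period 3 —
Births: 5865 × 0.164 = 962 ; 9911 × 0.331 = 3281 → total 4243
Band 2: 6494 × 0.968 = 6286
Band 3: 3455 × 0.974 = 3365
Band 4: 5865 × 0.951 = 5578
Band 5: 9911 × 0.947 + 17759 × 0.642 = 9386 + 11401 = 20787
Net migration: Band 2 − 560 → 5726
→ [4243, 5726, 3365, 5578, 20787]
— Period 4 —
Births: 3365 × 0.164 = 552 ; 5578 × 0.331 = 1846 → total 2398
Band 2: 4243 × 0.968 = 4107
Band 3: 5726 × 0.974 = 5577
Band 4: 3365 × 0.951 = 3200
Band 5: 5578 × 0.947 + 20787 × 0.642 = 5282 + 13345 = 18627
Net migration: Band 2 − 560 → 3547
→ [2398, 3547, 5577, 3200, 18627]
Total after period 4: 2398 + 3547 + 5577 + 3200 + 18627 = 33349

33349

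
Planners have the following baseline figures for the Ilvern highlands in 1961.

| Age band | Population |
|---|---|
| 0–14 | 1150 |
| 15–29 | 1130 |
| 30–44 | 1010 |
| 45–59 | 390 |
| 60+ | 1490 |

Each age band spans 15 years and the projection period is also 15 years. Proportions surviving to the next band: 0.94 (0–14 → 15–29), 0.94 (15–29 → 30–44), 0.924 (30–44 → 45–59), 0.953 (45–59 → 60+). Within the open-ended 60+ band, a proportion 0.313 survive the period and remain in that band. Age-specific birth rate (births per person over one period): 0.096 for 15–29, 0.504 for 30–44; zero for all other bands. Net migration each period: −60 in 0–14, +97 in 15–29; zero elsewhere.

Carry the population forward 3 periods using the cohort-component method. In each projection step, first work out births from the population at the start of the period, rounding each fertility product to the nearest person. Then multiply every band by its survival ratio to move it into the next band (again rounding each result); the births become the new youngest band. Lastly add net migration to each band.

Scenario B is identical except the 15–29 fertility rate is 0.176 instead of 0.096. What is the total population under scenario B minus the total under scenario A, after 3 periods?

232

Period 1.
Births: 1130 × 0.096 = 108 ; 1010 × 0.504 = 509 ⇒ total 617
15–29: 1150 × 0.94 = 1081
30–44: 1130 × 0.94 = 1062
45–59: 1010 × 0.924 = 933
60+: 390 × 0.953 + 1490 × 0.313 = 372 + 466 = 838
Net migration: 0–14 − 60 → 557; 15–29 + 97 → 1178
→ [557, 1178, 1062, 933, 838]
Period 2.
Births: 1178 × 0.096 = 113 ; 1062 × 0.504 = 535 ⇒ total 648
15–29: 557 × 0.94 = 524
30–44: 1178 × 0.94 = 1107
45–59: 1062 × 0.924 = 981
60+: 933 × 0.953 + 838 × 0.313 = 889 + 262 = 1151
Net migration: 0–14 − 60 → 588; 15–29 + 97 → 621
→ [588, 621, 1107, 981, 1151]
Period 3.
Births: 621 × 0.096 = 60 ; 1107 × 0.504 = 558 ⇒ total 618
15–29: 588 × 0.94 = 553
30–44: 621 × 0.94 = 584
45–59: 1107 × 0.924 = 1023
60+: 981 × 0.953 + 1151 × 0.313 = 935 + 360 = 1295
Net migration: 0–14 − 60 → 558; 15–29 + 97 → 650
→ [558, 650, 584, 1023, 1295]
Scenario A total after 3 periods: 4110
Scenario B projection —
Period 1.
Births: 1130 × 0.176 = 199 ; 1010 × 0.504 = 509 ⇒ total 708
15–29: 1150 × 0.94 = 1081
30–44: 1130 × 0.94 = 1062
45–59: 1010 × 0.924 = 933
60+: 390 × 0.953 + 1490 × 0.313 = 372 + 466 = 838
Net migration: 0–14 − 60 → 648; 15–29 + 97 → 1178
→ [648, 1178, 1062, 933, 838]
Period 2.
Births: 1178 × 0.176 = 207 ; 1062 × 0.504 = 535 ⇒ total 742
15–29: 648 × 0.94 = 609
30–44: 1178 × 0.94 = 1107
45–59: 1062 × 0.924 = 981
60+: 933 × 0.953 + 838 × 0.313 = 889 + 262 = 1151
Net migration: 0–14 − 60 → 682; 15–29 + 97 → 706
→ [682, 706, 1107, 981, 1151]
Period 3.
Births: 706 × 0.176 = 124 ; 1107 × 0.504 = 558 ⇒ total 682
15–29: 682 × 0.94 = 641
30–44: 706 × 0.94 = 664
45–59: 1107 × 0.924 = 1023
60+: 981 × 0.953 + 1151 × 0.313 = 935 + 360 = 1295
Net migration: 0–14 − 60 → 622; 15–29 + 97 → 738
→ [622, 738, 664, 1023, 1295]
Scenario B total after 3 periods: 4342
Difference B − A = 4342 − 4110 = 232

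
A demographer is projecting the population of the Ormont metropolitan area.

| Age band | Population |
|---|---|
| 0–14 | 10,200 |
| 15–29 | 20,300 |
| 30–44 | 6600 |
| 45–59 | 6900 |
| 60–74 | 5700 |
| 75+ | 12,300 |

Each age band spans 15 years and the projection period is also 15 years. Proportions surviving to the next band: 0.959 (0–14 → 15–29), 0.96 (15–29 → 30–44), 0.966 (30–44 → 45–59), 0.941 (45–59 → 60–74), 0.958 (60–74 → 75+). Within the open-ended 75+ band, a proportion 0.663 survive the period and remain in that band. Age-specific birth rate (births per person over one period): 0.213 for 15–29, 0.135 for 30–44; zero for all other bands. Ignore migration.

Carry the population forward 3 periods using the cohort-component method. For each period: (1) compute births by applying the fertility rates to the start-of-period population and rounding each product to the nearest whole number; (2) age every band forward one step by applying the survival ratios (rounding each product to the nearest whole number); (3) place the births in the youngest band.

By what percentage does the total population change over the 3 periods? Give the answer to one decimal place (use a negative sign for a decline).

-12.4

After projecting period 1:
Births: 20300 * 0.213 = 4324  |  6600 * 0.135 = 891 ⇒ total 5215
15–29: 10200 * 0.959 = 9782
30–44: 20300 * 0.96 = 19488
45–59: 6600 * 0.966 = 6376
60–74: 6900 * 0.941 = 6493
75+: 5700 * 0.958 + 12300 * 0.663 = 5461 + 8155 = 13616
Giving 5215 / 9782 / 19488 / 6376 / 6493 / 13616.
After projecting period 2:
Births: 9782 * 0.213 = 2084  |  19488 * 0.135 = 2631 ⇒ total 4715
15–29: 5215 * 0.959 = 5001
30–44: 9782 * 0.96 = 9391
45–59: 19488 * 0.966 = 18825
60–74: 6376 * 0.941 = 6000
75+: 6493 * 0.958 + 13616 * 0.663 = 6220 + 9027 = 15247
Giving 4715 / 5001 / 9391 / 18825 / 6000 / 15247.
After projecting period 3:
Births: 5001 * 0.213 = 1065  |  9391 * 0.135 = 1268 ⇒ total 2333
15–29: 4715 * 0.959 = 4522
30–44: 5001 * 0.96 = 4801
45–59: 9391 * 0.966 = 9072
60–74: 18825 * 0.941 = 17714
75+: 6000 * 0.958 + 15247 * 0.663 = 5748 + 10109 = 15857
Giving 2333 / 4522 / 4801 / 9072 / 17714 / 15857.
Total: 62000 → 54299; change = -7701; percentage change = -12.4%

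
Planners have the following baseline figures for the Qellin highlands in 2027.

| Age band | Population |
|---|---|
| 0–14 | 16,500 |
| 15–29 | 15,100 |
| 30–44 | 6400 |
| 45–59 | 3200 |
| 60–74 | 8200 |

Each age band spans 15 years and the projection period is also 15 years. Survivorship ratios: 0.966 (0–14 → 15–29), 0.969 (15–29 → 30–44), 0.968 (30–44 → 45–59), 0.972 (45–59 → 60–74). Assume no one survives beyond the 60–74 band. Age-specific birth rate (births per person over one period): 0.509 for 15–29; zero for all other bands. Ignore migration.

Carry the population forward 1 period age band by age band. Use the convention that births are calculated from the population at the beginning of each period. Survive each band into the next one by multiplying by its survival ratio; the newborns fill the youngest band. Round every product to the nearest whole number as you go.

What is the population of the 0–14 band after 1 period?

7686

(Groups numbered youngest = 1 to oldest = 5.)
After projecting period 1:
Births: 15100 × 0.509 = 7686
Group 2: 16500 × 0.966 = 15939
Group 3: 15100 × 0.969 = 14632
Group 4: 6400 × 0.968 = 6195
Group 5: 3200 × 0.972 = 3110
End of period: [7686, 15939, 14632, 6195, 3110]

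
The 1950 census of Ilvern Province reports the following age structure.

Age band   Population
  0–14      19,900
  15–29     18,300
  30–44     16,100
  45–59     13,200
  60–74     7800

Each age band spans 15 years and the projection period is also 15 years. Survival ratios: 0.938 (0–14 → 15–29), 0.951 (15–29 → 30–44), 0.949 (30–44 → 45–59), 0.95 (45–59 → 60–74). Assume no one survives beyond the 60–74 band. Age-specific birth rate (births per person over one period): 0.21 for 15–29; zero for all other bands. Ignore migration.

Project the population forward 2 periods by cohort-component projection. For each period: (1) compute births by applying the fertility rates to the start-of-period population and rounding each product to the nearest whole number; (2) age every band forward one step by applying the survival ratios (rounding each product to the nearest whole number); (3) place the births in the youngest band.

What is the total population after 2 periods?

— Period 1 —
Births: 18300 * 0.21 = 3843
15–29: 19900 * 0.938 = 18666
30–44: 18300 * 0.951 = 17403
45–59: 16100 * 0.949 = 15279
60–74: 13200 * 0.95 = 12540
Giving 3843 / 18666 / 17403 / 15279 / 12540.
— Period 2 —
Births: 18666 * 0.21 = 3920
15–29: 3843 * 0.938 = 3605
30–44: 18666 * 0.951 = 17751
45–59: 17403 * 0.949 = 16515
60–74: 15279 * 0.95 = 14515
Giving 3920 / 3605 / 17751 / 16515 / 14515.
Total after period 2: 3920 + 3605 + 17751 + 16515 + 14515 = 56306

56306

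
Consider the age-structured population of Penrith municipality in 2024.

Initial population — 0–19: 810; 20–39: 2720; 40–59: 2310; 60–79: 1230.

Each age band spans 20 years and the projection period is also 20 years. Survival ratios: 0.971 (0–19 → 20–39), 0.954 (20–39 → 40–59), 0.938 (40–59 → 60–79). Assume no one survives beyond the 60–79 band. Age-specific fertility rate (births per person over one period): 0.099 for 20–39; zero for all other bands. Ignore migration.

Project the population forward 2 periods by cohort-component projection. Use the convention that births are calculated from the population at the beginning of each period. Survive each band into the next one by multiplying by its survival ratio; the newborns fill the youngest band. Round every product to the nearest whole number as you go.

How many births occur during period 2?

(Groups numbered youngest = 1 to oldest = 4.)
— Period 1 —
Births: 2720 * 0.099 = 269
Group 2: 810 * 0.971 = 787
Group 3: 2720 * 0.954 = 2595
Group 4: 2310 * 0.938 = 2167
End of period: [269, 787, 2595, 2167]
— Period 2 —
Births: 787 * 0.099 = 78
Group 2: 269 * 0.971 = 261
Group 3: 787 * 0.954 = 751
Group 4: 2595 * 0.938 = 2434
End of period: [78, 261, 751, 2434]

78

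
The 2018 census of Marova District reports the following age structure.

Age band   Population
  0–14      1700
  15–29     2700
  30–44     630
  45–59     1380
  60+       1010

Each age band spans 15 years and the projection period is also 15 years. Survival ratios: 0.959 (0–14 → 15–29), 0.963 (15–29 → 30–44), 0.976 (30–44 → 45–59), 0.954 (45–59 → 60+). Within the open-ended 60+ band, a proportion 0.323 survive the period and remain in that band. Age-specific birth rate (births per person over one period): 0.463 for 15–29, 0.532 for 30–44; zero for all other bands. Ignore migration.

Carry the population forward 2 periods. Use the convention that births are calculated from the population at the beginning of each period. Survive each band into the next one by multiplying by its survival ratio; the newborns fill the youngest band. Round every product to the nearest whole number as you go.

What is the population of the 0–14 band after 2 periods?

Period 1.
Births: 2700 × 0.463 = 1250  |  630 × 0.532 = 335 — total 1585
15–29: 1700 × 0.959 = 1630
30–44: 2700 × 0.963 = 2600
45–59: 630 × 0.976 = 615
60+: 1380 × 0.954 + 1010 × 0.323 = 1317 + 326 = 1643
End of period: [1585, 1630, 2600, 615, 1643]
Period 2.
Births: 1630 × 0.463 = 755  |  2600 × 0.532 = 1383 — total 2138
15–29: 1585 × 0.959 = 1520
30–44: 1630 × 0.963 = 1570
45–59: 2600 × 0.976 = 2538
60+: 615 × 0.954 + 1643 × 0.323 = 587 + 531 = 1118
End of period: [2138, 1520, 1570, 2538, 1118]

2138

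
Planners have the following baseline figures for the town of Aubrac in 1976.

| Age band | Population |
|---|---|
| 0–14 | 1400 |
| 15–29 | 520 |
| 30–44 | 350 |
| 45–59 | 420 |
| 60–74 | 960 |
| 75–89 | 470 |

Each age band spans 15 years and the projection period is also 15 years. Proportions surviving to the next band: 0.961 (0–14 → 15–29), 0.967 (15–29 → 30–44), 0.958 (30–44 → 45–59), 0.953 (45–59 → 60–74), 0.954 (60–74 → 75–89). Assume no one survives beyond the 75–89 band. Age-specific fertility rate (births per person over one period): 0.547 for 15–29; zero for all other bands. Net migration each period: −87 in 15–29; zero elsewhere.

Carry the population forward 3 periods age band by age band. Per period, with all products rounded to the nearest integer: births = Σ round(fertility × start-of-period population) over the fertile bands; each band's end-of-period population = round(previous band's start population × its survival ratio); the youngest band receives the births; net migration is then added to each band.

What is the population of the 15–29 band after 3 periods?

[period 1]
Births: 520 × 0.547 = 284
15–29: 1400 × 0.961 = 1345
30–44: 520 × 0.967 = 503
45–59: 350 × 0.958 = 335
60–74: 420 × 0.953 = 400
75–89: 960 × 0.954 = 916
Net migration: 15–29 − 87 → 1258
→ [284, 1258, 503, 335, 400, 916]
[period 2]
Births: 1258 × 0.547 = 688
15–29: 284 × 0.961 = 273
30–44: 1258 × 0.967 = 1216
45–59: 503 × 0.958 = 482
60–74: 335 × 0.953 = 319
75–89: 400 × 0.954 = 382
Net migration: 15–29 − 87 → 186
→ [688, 186, 1216, 482, 319, 382]
[period 3]
Births: 186 × 0.547 = 102
15–29: 688 × 0.961 = 661
30–44: 186 × 0.967 = 180
45–59: 1216 × 0.958 = 1165
60–74: 482 × 0.953 = 459
75–89: 319 × 0.954 = 304
Net migration: 15–29 − 87 → 574
→ [102, 574, 180, 1165, 459, 304]

574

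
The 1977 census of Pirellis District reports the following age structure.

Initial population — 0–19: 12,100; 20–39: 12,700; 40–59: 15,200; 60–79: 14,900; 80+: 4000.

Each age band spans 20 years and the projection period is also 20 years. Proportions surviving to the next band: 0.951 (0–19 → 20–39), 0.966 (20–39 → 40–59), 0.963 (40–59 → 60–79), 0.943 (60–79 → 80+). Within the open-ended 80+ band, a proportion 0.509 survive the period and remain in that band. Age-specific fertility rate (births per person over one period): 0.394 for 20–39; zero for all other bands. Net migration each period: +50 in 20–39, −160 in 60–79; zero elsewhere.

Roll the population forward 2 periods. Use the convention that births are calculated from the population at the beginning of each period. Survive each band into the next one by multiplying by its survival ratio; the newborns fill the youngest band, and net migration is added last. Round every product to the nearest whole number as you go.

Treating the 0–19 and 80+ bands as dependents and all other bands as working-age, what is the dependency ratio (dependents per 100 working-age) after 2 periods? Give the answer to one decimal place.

Period 1.
Births: 12700 × 0.394 = 5004
20–39: 12100 × 0.951 = 11507
40–59: 12700 × 0.966 = 12268
60–79: 15200 × 0.963 = 14638
80+: 14900 × 0.943 + 4000 × 0.509 = 14051 + 2036 = 16087
Net migration: 20–39 + 50 → 11557; 60–79 − 160 → 14478
Population now: 0–19=5004, 20–39=11557, 40–59=12268, 60–79=14478, 80+=16087
Period 2.
Births: 11557 × 0.394 = 4553
20–39: 5004 × 0.951 = 4759
40–59: 11557 × 0.966 = 11164
60–79: 12268 × 0.963 = 11814
80+: 14478 × 0.943 + 16087 × 0.509 = 13653 + 8188 = 21841
Net migration: 20–39 + 50 → 4809; 60–79 − 160 → 11654
Population now: 0–19=4553, 20–39=4809, 40–59=11164, 60–79=11654, 80+=21841
Dependents (band 0–19 + band 80+) = 4553 + 21841 = 26394; working-age = 27627; ratio = 26394/27627 × 100 = 95.5

95.5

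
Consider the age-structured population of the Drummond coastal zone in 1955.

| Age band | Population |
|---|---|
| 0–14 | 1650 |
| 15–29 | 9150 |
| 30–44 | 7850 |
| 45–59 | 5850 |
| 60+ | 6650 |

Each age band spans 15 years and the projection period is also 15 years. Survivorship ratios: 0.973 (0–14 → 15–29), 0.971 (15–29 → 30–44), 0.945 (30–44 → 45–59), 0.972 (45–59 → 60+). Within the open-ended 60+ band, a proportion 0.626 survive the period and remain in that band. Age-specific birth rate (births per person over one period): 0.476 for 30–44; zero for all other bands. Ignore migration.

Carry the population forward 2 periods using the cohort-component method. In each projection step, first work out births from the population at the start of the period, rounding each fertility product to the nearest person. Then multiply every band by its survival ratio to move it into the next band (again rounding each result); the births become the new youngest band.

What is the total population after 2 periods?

31194

Let band 1 be 0–14 through band 5 = 60+.
Period 1.
Births: 7850 × 0.476 = 3737
Band 2: 1650 × 0.973 = 1605
Band 3: 9150 × 0.971 = 8885
Band 4: 7850 × 0.945 = 7418
Band 5: 5850 × 0.972 + 6650 × 0.626 = 5686 + 4163 = 9849
→ [3737, 1605, 8885, 7418, 9849]
Period 2.
Births: 8885 × 0.476 = 4229
Band 2: 3737 × 0.973 = 3636
Band 3: 1605 × 0.971 = 1558
Band 4: 8885 × 0.945 = 8396
Band 5: 7418 × 0.972 + 9849 × 0.626 = 7210 + 6165 = 13375
→ [4229, 3636, 1558, 8396, 13375]
Total after period 2: 4229 + 3636 + 1558 + 8396 + 13375 = 31194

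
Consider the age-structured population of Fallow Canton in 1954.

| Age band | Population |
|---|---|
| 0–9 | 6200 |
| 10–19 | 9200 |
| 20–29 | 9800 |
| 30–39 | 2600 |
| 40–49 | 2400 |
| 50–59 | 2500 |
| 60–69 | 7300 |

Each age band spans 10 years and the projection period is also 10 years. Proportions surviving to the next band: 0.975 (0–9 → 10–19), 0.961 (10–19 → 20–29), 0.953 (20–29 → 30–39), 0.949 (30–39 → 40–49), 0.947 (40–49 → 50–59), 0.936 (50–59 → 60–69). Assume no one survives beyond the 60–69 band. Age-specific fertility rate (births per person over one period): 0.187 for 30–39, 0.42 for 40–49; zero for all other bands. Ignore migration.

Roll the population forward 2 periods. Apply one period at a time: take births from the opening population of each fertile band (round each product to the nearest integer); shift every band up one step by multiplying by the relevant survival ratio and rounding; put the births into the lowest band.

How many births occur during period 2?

2782

— Period 1 —
Births: 2600 × 0.187 = 486 ; 2400 × 0.42 = 1008 ⇒ total 1494
10–19: 6200 × 0.975 = 6045
20–29: 9200 × 0.961 = 8841
30–39: 9800 × 0.953 = 9339
40–49: 2600 × 0.949 = 2467
50–59: 2400 × 0.947 = 2273
60–69: 2500 × 0.936 = 2340
Giving 1494 / 6045 / 8841 / 9339 / 2467 / 2273 / 2340.
— Period 2 —
Births: 9339 × 0.187 = 1746 ; 2467 × 0.42 = 1036 ⇒ total 2782
10–19: 1494 × 0.975 = 1457
20–29: 6045 × 0.961 = 5809
30–39: 8841 × 0.953 = 8425
40–49: 9339 × 0.949 = 8863
50–59: 2467 × 0.947 = 2336
60–69: 2273 × 0.936 = 2128
Giving 2782 / 1457 / 5809 / 8425 / 8863 / 2336 / 2128.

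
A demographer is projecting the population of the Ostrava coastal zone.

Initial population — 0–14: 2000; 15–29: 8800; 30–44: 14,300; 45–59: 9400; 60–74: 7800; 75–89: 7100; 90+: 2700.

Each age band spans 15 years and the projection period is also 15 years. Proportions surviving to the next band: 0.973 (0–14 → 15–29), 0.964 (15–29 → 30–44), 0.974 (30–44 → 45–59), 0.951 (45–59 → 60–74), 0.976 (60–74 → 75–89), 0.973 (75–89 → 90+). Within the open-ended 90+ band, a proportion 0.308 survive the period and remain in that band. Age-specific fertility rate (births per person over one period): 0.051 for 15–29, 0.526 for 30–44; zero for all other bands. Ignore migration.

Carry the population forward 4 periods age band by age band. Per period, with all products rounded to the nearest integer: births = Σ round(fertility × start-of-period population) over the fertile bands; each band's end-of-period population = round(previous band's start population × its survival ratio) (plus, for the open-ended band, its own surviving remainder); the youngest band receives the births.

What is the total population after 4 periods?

42593

Call the bands 1 to 7, youngest first.
[period 1]
Births: 8800 * 0.051 = 449, 14300 * 0.526 = 7522 — total 7971
Band 2: 2000 * 0.973 = 1946
Band 3: 8800 * 0.964 = 8483
Band 4: 14300 * 0.974 = 13928
Band 5: 9400 * 0.951 = 8939
Band 6: 7800 * 0.976 = 7613
Band 7: 7100 * 0.973 + 2700 * 0.308 = 6908 + 832 = 7740
→ [7971, 1946, 8483, 13928, 8939, 7613, 7740]
[period 2]
Births: 1946 * 0.051 = 99, 8483 * 0.526 = 4462 — total 4561
Band 2: 7971 * 0.973 = 7756
Band 3: 1946 * 0.964 = 1876
Band 4: 8483 * 0.974 = 8262
Band 5: 13928 * 0.951 = 13246
Band 6: 8939 * 0.976 = 8724
Band 7: 7613 * 0.973 + 7740 * 0.308 = 7407 + 2384 = 9791
→ [4561, 7756, 1876, 8262, 13246, 8724, 9791]
[period 3]
Births: 7756 * 0.051 = 396, 1876 * 0.526 = 987 — total 1383
Band 2: 4561 * 0.973 = 4438
Band 3: 7756 * 0.964 = 7477
Band 4: 1876 * 0.974 = 1827
Band 5: 8262 * 0.951 = 7857
Band 6: 13246 * 0.976 = 12928
Band 7: 8724 * 0.973 + 9791 * 0.308 = 8488 + 3016 = 11504
→ [1383, 4438, 7477, 1827, 7857, 12928, 11504]
[period 4]
Births: 4438 * 0.051 = 226, 7477 * 0.526 = 3933 — total 4159
Band 2: 1383 * 0.973 = 1346
Band 3: 4438 * 0.964 = 4278
Band 4: 7477 * 0.974 = 7283
Band 5: 1827 * 0.951 = 1737
Band 6: 7857 * 0.976 = 7668
Band 7: 12928 * 0.973 + 11504 * 0.308 = 12579 + 3543 = 16122
→ [4159, 1346, 4278, 7283, 1737, 7668, 16122]
Total after period 4: 4159 + 1346 + 4278 + 7283 + 1737 + 7668 + 16122 = 42593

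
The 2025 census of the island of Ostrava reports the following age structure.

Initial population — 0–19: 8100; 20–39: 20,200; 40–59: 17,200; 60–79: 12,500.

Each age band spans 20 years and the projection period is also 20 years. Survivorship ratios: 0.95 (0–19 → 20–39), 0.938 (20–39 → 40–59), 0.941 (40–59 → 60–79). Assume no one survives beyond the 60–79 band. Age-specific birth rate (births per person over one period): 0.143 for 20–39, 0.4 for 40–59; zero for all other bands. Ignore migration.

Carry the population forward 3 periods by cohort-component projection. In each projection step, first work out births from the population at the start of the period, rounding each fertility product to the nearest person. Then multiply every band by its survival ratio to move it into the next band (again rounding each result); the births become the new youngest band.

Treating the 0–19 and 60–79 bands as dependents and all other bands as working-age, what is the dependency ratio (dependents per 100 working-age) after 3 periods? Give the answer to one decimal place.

After projecting period 1:
Births: 20200 * 0.143 = 2889 ; 17200 * 0.4 = 6880 → total 9769
20–39: 8100 * 0.95 = 7695
40–59: 20200 * 0.938 = 18948
60–79: 17200 * 0.941 = 16185
End of period: [9769, 7695, 18948, 16185]
After projecting period 2:
Births: 7695 * 0.143 = 1100 ; 18948 * 0.4 = 7579 → total 8679
20–39: 9769 * 0.95 = 9281
40–59: 7695 * 0.938 = 7218
60–79: 18948 * 0.941 = 17830
End of period: [8679, 9281, 7218, 17830]
After projecting period 3:
Births: 9281 * 0.143 = 1327 ; 7218 * 0.4 = 2887 → total 4214
20–39: 8679 * 0.95 = 8245
40–59: 9281 * 0.938 = 8706
60–79: 7218 * 0.941 = 6792
End of period: [4214, 8245, 8706, 6792]
Dependents (band 0–19 + band 60–79) = 4214 + 6792 = 11006; working-age = 16951; ratio = 11006/16951 × 100 = 64.9

64.9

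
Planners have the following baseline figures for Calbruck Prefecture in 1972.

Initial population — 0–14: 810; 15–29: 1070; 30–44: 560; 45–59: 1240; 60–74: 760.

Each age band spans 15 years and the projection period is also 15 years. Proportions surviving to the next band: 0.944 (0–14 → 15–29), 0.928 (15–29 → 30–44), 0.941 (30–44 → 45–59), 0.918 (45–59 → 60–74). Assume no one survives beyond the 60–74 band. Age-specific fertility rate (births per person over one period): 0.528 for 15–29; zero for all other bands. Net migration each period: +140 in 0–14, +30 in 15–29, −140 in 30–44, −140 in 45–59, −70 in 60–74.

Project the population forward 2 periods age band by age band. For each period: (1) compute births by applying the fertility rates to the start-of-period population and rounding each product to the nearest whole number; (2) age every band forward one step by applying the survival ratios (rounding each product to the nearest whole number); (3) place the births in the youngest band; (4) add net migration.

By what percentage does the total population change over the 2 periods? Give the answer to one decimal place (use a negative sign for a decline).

(Groups numbered youngest = 1 to oldest = 5.)
Period 1:
Births: 1070 * 0.528 = 565
Group 2: 810 * 0.944 = 765
Group 3: 1070 * 0.928 = 993
Group 4: 560 * 0.941 = 527
Group 5: 1240 * 0.918 = 1138
Net migration: Group 1 + 140 → 705; Group 2 + 30 → 795; Group 3 − 140 → 853; Group 4 − 140 → 387; Group 5 − 70 → 1068
Giving 705 / 795 / 853 / 387 / 1068.
Period 2:
Births: 795 * 0.528 = 420
Group 2: 705 * 0.944 = 666
Group 3: 795 * 0.928 = 738
Group 4: 853 * 0.941 = 803
Group 5: 387 * 0.918 = 355
Net migration: Group 1 + 140 → 560; Group 2 + 30 → 696; Group 3 − 140 → 598; Group 4 − 140 → 663; Group 5 − 70 → 285
Giving 560 / 696 / 598 / 663 / 285.
Total: 4440 → 2802; change = -1638; percentage change = -36.9%

-36.9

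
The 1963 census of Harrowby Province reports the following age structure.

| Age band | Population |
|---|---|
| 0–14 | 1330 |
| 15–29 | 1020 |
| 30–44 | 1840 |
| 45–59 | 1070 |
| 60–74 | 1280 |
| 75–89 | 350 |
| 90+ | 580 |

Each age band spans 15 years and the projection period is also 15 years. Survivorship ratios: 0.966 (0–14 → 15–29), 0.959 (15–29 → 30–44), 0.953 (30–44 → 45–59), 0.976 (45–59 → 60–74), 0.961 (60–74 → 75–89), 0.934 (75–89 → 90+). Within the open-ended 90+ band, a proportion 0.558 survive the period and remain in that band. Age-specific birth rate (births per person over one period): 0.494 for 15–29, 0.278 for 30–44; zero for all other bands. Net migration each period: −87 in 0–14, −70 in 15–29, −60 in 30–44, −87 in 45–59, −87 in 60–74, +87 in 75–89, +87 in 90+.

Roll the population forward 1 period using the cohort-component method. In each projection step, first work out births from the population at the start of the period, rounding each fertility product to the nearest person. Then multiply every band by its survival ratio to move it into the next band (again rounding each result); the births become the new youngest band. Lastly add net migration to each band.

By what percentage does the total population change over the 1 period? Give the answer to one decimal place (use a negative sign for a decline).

— Period 1 —
Births: 1020 × 0.494 = 504  |  1840 × 0.278 = 512 — total 1016
15–29: 1330 × 0.966 = 1285
30–44: 1020 × 0.959 = 978
45–59: 1840 × 0.953 = 1754
60–74: 1070 × 0.976 = 1044
75–89: 1280 × 0.961 = 1230
90+: 350 × 0.934 + 580 × 0.558 = 327 + 324 = 651
Net migration: 0–14 − 87 → 929; 15–29 − 70 → 1215; 30–44 − 60 → 918; 45–59 − 87 → 1667; 60–74 − 87 → 957; 75–89 + 87 → 1317; 90+ + 87 → 738
End of period: [929, 1215, 918, 1667, 957, 1317, 738]
Total: 7470 → 7741; change = 271; percentage change = 3.6%

3.6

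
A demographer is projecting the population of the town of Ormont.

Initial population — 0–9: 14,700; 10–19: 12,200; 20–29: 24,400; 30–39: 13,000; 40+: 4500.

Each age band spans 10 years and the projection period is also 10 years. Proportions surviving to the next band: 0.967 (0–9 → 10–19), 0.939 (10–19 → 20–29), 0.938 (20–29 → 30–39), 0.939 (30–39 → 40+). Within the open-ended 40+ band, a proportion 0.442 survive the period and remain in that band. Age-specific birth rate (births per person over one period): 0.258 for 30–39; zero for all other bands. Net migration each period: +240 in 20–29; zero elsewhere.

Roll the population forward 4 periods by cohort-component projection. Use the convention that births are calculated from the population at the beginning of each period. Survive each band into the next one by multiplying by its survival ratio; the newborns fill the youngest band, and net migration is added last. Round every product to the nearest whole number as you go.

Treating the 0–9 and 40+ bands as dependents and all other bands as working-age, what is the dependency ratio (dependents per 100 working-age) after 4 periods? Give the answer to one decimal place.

220.9

[period 1]
Births: 13000 × 0.258 = 3354
10–19: 14700 × 0.967 = 14215
20–29: 12200 × 0.939 = 11456
30–39: 24400 × 0.938 = 22887
40+: 13000 × 0.939 + 4500 × 0.442 = 12207 + 1989 = 14196
Net migration: 20–29 + 240 → 11696
Giving 3354 / 14215 / 11696 / 22887 / 14196.
[period 2]
Births: 22887 × 0.258 = 5905
10–19: 3354 × 0.967 = 3243
20–29: 14215 × 0.939 = 13348
30–39: 11696 × 0.938 = 10971
40+: 22887 × 0.939 + 14196 × 0.442 = 21491 + 6275 = 27766
Net migration: 20–29 + 240 → 13588
Giving 5905 / 3243 / 13588 / 10971 / 27766.
[period 3]
Births: 10971 × 0.258 = 2831
10–19: 5905 × 0.967 = 5710
20–29: 3243 × 0.939 = 3045
30–39: 13588 × 0.938 = 12746
40+: 10971 × 0.939 + 27766 × 0.442 = 10302 + 12273 = 22575
Net migration: 20–29 + 240 → 3285
Giving 2831 / 5710 / 3285 / 12746 / 22575.
[period 4]
Births: 12746 × 0.258 = 3288
10–19: 2831 × 0.967 = 2738
20–29: 5710 × 0.939 = 5362
30–39: 3285 × 0.938 = 3081
40+: 12746 × 0.939 + 22575 × 0.442 = 11968 + 9978 = 21946
Net migration: 20–29 + 240 → 5602
Giving 3288 / 2738 / 5602 / 3081 / 21946.
Dependents (band 0–9 + band 40+) = 3288 + 21946 = 25234; working-age = 11421; ratio = 25234/11421 × 100 = 220.9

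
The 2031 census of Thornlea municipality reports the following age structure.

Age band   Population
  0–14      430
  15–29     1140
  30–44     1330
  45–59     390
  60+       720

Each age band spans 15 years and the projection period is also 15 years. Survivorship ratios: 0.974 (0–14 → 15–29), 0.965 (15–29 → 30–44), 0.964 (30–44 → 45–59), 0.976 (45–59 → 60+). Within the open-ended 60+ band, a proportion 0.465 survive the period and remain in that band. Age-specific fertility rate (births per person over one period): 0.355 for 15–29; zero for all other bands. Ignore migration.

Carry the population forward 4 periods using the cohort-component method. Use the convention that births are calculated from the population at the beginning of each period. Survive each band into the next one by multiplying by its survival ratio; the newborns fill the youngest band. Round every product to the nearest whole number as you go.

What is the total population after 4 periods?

Numbering the bands 1..5 from youngest to oldest:
Period 1.
Births: 1140 * 0.355 = 405
Band 2: 430 * 0.974 = 419
Band 3: 1140 * 0.965 = 1100
Band 4: 1330 * 0.964 = 1282
Band 5: 390 * 0.976 + 720 * 0.465 = 381 + 335 = 716
→ [405, 419, 1100, 1282, 716]
Period 2.
Births: 419 * 0.355 = 149
Band 2: 405 * 0.974 = 394
Band 3: 419 * 0.965 = 404
Band 4: 1100 * 0.964 = 1060
Band 5: 1282 * 0.976 + 716 * 0.465 = 1251 + 333 = 1584
→ [149, 394, 404, 1060, 1584]
Period 3.
Births: 394 * 0.355 = 140
Band 2: 149 * 0.974 = 145
Band 3: 394 * 0.965 = 380
Band 4: 404 * 0.964 = 389
Band 5: 1060 * 0.976 + 1584 * 0.465 = 1035 + 737 = 1772
→ [140, 145, 380, 389, 1772]
Period 4.
Births: 145 * 0.355 = 51
Band 2: 140 * 0.974 = 136
Band 3: 145 * 0.965 = 140
Band 4: 380 * 0.964 = 366
Band 5: 389 * 0.976 + 1772 * 0.465 = 380 + 824 = 1204
→ [51, 136, 140, 366, 1204]
Total after period 4: 51 + 136 + 140 + 366 + 1204 = 1897

1897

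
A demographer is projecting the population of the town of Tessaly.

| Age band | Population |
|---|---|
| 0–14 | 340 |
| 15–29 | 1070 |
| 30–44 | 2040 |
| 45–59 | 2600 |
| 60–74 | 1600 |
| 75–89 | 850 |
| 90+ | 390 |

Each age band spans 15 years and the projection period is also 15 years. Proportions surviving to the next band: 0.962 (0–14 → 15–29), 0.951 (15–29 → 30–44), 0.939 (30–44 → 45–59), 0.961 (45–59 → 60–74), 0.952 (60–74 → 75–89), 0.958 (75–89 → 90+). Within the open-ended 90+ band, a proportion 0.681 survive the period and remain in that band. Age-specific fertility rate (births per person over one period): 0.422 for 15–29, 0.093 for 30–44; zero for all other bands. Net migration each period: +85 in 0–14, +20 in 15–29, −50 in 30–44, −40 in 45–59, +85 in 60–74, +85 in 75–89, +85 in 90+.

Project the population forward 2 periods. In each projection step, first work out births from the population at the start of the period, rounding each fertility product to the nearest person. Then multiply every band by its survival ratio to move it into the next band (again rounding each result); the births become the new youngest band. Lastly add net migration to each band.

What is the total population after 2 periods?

[period 1]
Births: 1070 × 0.422 = 452 ; 2040 × 0.093 = 190 → total 642
15–29: 340 × 0.962 = 327
30–44: 1070 × 0.951 = 1018
45–59: 2040 × 0.939 = 1916
60–74: 2600 × 0.961 = 2499
75–89: 1600 × 0.952 = 1523
90+: 850 × 0.958 + 390 × 0.681 = 814 + 266 = 1080
Net migration: 0–14 + 85 → 727; 15–29 + 20 → 347; 30–44 − 50 → 968; 45–59 − 40 → 1876; 60–74 + 85 → 2584; 75–89 + 85 → 1608; 90+ + 85 → 1165
End of period: [727, 347, 968, 1876, 2584, 1608, 1165]
[period 2]
Births: 347 × 0.422 = 146 ; 968 × 0.093 = 90 → total 236
15–29: 727 × 0.962 = 699
30–44: 347 × 0.951 = 330
45–59: 968 × 0.939 = 909
60–74: 1876 × 0.961 = 1803
75–89: 2584 × 0.952 = 2460
90+: 1608 × 0.958 + 1165 × 0.681 = 1540 + 793 = 2333
Net migration: 0–14 + 85 → 321; 15–29 + 20 → 719; 30–44 − 50 → 280; 45–59 − 40 → 869; 60–74 + 85 → 1888; 75–89 + 85 → 2545; 90+ + 85 → 2418
End of period: [321, 719, 280, 869, 1888, 2545, 2418]
Total after period 2: 321 + 719 + 280 + 869 + 1888 + 2545 + 2418 = 9040

9040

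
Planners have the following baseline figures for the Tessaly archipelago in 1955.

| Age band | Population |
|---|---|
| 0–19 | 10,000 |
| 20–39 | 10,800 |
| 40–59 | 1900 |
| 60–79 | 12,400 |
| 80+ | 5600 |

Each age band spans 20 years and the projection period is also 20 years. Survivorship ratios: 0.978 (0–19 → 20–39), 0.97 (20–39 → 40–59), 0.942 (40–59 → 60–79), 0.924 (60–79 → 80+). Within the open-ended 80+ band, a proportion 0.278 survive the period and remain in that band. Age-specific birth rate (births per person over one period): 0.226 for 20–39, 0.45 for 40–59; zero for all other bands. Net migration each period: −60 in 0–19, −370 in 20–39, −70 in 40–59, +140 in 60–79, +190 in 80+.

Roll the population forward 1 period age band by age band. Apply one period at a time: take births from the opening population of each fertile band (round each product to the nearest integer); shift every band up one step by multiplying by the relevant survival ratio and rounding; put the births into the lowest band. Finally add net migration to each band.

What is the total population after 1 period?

38187

— Period 1 —
Births: 10800 × 0.226 = 2441 ; 1900 × 0.45 = 855 — total 3296
20–39: 10000 × 0.978 = 9780
40–59: 10800 × 0.97 = 10476
60–79: 1900 × 0.942 = 1790
80+: 12400 × 0.924 + 5600 × 0.278 = 11458 + 1557 = 13015
Net migration: 0–19 − 60 → 3236; 20–39 − 370 → 9410; 40–59 − 70 → 10406; 60–79 + 140 → 1930; 80+ + 190 → 13205
→ [3236, 9410, 10406, 1930, 13205]
Total after period 1: 3236 + 9410 + 10406 + 1930 + 13205 = 38187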